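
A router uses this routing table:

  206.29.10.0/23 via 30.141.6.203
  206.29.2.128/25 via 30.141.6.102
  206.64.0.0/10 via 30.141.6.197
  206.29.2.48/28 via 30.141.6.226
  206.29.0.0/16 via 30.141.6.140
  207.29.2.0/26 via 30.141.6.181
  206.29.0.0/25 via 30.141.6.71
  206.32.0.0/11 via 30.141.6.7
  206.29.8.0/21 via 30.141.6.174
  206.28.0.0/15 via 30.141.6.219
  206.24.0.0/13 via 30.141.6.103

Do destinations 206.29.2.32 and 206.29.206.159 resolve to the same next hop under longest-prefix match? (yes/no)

206.29.2.32: longest match 206.29.0.0/16 -> 30.141.6.140
206.29.206.159: longest match 206.29.0.0/16 -> 30.141.6.140

yes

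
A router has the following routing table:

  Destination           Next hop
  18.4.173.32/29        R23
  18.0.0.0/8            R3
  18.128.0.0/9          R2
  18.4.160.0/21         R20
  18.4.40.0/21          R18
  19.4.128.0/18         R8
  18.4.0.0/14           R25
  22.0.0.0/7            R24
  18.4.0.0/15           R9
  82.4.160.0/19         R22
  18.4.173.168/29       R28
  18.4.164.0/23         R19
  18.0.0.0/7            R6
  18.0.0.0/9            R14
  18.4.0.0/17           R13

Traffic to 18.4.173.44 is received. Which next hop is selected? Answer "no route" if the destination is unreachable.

R9

Routes whose prefix contains 18.4.173.44:
  18.0.0.0/7 (18.0.0.0 - 19.255.255.255) -> R6
  18.0.0.0/8 (18.0.0.0 - 18.255.255.255) -> R3
  18.0.0.0/9 (18.0.0.0 - 18.127.255.255) -> R14
  18.4.0.0/14 (18.4.0.0 - 18.7.255.255) -> R25
  18.4.0.0/15 (18.4.0.0 - 18.5.255.255) -> R9
More-specific entries that do NOT match:
  18.4.173.32/29 (18.4.173.32 - 18.4.173.39) does not contain 18.4.173.44
  18.4.173.168/29 (18.4.173.168 - 18.4.173.175) does not contain 18.4.173.44
  18.4.164.0/23 (18.4.164.0 - 18.4.165.255) does not contain 18.4.173.44
  18.4.160.0/21 (18.4.160.0 - 18.4.167.255) does not contain 18.4.173.44
  18.4.40.0/21 (18.4.40.0 - 18.4.47.255) does not contain 18.4.173.44
  82.4.160.0/19 (82.4.160.0 - 82.4.191.255) does not contain 18.4.173.44
  19.4.128.0/18 (19.4.128.0 - 19.4.191.255) does not contain 18.4.173.44
  18.4.0.0/17 (18.4.0.0 - 18.4.127.255) does not contain 18.4.173.44
Longest matching prefix is /15 -> next hop R9.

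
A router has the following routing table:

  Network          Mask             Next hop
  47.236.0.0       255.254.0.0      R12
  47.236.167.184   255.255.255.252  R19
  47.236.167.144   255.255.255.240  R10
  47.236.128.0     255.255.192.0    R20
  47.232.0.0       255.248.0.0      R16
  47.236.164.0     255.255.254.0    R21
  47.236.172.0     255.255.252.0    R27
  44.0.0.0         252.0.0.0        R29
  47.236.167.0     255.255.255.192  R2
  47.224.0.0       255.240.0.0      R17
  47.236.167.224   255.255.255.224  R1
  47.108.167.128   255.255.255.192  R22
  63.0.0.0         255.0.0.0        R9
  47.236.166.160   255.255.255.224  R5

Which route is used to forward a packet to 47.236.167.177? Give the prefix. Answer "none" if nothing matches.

47.236.128.0/18

Entries matching 47.236.167.177:
  44.0.0.0/6 (44.0.0.0 - 47.255.255.255)
  47.224.0.0/12 (47.224.0.0 - 47.239.255.255)
  47.232.0.0/13 (47.232.0.0 - 47.239.255.255)
  47.236.0.0/15 (47.236.0.0 - 47.237.255.255)
  47.236.128.0/18 (47.236.128.0 - 47.236.191.255)
Most specific is 47.236.128.0/18.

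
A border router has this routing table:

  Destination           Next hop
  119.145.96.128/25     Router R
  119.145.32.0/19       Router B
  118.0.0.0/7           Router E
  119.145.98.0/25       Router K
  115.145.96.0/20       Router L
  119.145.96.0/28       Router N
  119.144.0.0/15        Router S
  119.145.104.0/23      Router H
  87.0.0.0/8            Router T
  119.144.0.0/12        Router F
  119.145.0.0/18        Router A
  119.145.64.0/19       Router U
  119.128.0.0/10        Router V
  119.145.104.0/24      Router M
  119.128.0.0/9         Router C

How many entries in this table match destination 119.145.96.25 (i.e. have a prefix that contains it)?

Prefixes containing 119.145.96.25:
  118.0.0.0/7 (118.0.0.0 - 119.255.255.255)
  119.128.0.0/9 (119.128.0.0 - 119.255.255.255)
  119.128.0.0/10 (119.128.0.0 - 119.191.255.255)
  119.144.0.0/12 (119.144.0.0 - 119.159.255.255)
  119.144.0.0/15 (119.144.0.0 - 119.145.255.255)
Total matching entries: 5.

5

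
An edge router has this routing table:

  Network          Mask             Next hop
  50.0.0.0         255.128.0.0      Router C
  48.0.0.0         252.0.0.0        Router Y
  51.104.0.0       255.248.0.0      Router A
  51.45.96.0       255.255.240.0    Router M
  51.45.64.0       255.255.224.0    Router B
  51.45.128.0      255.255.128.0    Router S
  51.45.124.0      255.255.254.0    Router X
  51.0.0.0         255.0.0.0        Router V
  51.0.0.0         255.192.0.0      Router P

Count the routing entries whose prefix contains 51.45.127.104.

Prefixes containing 51.45.127.104:
  48.0.0.0/6 (48.0.0.0 - 51.255.255.255)
  51.0.0.0/8 (51.0.0.0 - 51.255.255.255)
  51.0.0.0/10 (51.0.0.0 - 51.63.255.255)
Total matching entries: 3.

3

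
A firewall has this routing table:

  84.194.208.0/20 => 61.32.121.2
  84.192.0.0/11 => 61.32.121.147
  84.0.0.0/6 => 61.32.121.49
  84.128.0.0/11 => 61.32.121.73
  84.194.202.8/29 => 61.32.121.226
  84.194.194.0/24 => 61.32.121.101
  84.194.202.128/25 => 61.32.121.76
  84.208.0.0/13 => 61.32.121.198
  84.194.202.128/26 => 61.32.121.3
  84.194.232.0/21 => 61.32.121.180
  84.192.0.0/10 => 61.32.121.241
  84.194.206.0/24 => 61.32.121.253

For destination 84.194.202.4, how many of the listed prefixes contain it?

3

Prefixes containing 84.194.202.4:
  84.0.0.0/6 (84.0.0.0 - 87.255.255.255)
  84.192.0.0/10 (84.192.0.0 - 84.255.255.255)
  84.192.0.0/11 (84.192.0.0 - 84.223.255.255)
Total matching entries: 3.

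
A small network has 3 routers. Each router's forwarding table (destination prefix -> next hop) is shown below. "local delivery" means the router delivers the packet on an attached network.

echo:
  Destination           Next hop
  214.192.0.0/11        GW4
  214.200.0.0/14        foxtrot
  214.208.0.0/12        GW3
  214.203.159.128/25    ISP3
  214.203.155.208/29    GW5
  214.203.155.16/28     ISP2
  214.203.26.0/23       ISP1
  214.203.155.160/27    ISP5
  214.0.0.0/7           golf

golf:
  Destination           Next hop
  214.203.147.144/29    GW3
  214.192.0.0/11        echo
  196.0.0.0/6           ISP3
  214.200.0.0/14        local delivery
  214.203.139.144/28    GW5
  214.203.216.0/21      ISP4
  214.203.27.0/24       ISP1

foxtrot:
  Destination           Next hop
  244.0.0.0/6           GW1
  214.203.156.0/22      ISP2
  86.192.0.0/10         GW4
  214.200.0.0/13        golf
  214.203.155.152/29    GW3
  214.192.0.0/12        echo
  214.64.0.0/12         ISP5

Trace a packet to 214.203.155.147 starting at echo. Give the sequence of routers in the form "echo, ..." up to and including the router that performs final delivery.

echo, foxtrot, golf

At echo: longest match for 214.203.155.147 is 214.200.0.0/14 -> foxtrot
At foxtrot: longest match for 214.203.155.147 is 214.200.0.0/13 -> golf
At golf: longest match for 214.203.155.147 is 214.200.0.0/14 -> local delivery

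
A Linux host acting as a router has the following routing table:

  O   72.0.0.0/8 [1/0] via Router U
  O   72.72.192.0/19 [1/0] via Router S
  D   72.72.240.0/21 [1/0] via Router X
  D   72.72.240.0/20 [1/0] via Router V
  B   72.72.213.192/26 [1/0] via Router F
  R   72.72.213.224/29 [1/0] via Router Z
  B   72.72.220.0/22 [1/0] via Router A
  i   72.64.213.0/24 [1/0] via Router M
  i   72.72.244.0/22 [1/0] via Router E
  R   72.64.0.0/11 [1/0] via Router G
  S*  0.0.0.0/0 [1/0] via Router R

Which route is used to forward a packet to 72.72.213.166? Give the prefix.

Entries matching 72.72.213.166:
  0.0.0.0/0 (default, matches everything)
  72.0.0.0/8 (72.0.0.0 - 72.255.255.255)
  72.64.0.0/11 (72.64.0.0 - 72.95.255.255)
  72.72.192.0/19 (72.72.192.0 - 72.72.223.255)
Most specific is 72.72.192.0/19.

72.72.192.0/19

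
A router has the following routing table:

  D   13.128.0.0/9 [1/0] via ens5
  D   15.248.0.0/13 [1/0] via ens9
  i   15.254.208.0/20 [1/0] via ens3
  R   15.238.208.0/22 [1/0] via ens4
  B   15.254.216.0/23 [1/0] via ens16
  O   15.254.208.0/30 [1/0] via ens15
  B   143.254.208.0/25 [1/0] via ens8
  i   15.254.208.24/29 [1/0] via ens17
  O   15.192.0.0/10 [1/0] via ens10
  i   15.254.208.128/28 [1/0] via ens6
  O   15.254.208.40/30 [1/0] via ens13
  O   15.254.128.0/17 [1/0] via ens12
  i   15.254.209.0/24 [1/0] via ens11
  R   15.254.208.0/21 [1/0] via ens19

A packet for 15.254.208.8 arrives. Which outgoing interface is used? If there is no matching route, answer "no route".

ens19

Routes whose prefix contains 15.254.208.8:
  15.192.0.0/10 (15.192.0.0 - 15.255.255.255) -> ens10
  15.248.0.0/13 (15.248.0.0 - 15.255.255.255) -> ens9
  15.254.128.0/17 (15.254.128.0 - 15.254.255.255) -> ens12
  15.254.208.0/20 (15.254.208.0 - 15.254.223.255) -> ens3
  15.254.208.0/21 (15.254.208.0 - 15.254.215.255) -> ens19
More-specific entries that do NOT match:
  15.254.208.0/30 (15.254.208.0 - 15.254.208.3) does not contain 15.254.208.8
  15.254.208.40/30 (15.254.208.40 - 15.254.208.43) does not contain 15.254.208.8
  15.254.208.24/29 (15.254.208.24 - 15.254.208.31) does not contain 15.254.208.8
  15.254.208.128/28 (15.254.208.128 - 15.254.208.143) does not contain 15.254.208.8
  143.254.208.0/25 (143.254.208.0 - 143.254.208.127) does not contain 15.254.208.8
  15.254.209.0/24 (15.254.209.0 - 15.254.209.255) does not contain 15.254.208.8
  15.254.216.0/23 (15.254.216.0 - 15.254.217.255) does not contain 15.254.208.8
  15.238.208.0/22 (15.238.208.0 - 15.238.211.255) does not contain 15.254.208.8
Longest matching prefix is /21 -> interface ens19.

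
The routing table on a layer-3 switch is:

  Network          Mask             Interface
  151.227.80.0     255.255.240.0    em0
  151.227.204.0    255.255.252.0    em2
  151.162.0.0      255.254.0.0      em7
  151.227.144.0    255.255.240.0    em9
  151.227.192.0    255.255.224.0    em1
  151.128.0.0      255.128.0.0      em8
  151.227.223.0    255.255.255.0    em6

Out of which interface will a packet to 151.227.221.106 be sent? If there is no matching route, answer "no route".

em1

Routes whose prefix contains 151.227.221.106:
  151.128.0.0/9 (151.128.0.0 - 151.255.255.255) -> em8
  151.227.192.0/19 (151.227.192.0 - 151.227.223.255) -> em1
More-specific entries that do NOT match:
  151.227.223.0/24 (151.227.223.0 - 151.227.223.255) does not contain 151.227.221.106
  151.227.204.0/22 (151.227.204.0 - 151.227.207.255) does not contain 151.227.221.106
  151.227.80.0/20 (151.227.80.0 - 151.227.95.255) does not contain 151.227.221.106
  151.227.144.0/20 (151.227.144.0 - 151.227.159.255) does not contain 151.227.221.106
Longest matching prefix is /19 -> interface em1.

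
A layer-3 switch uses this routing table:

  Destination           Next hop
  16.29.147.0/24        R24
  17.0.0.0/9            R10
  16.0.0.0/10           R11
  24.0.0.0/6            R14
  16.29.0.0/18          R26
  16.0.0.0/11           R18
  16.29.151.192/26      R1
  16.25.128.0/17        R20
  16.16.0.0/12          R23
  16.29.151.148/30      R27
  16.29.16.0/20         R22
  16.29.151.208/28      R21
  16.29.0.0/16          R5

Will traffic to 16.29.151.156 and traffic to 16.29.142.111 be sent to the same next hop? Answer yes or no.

yes

16.29.151.156: longest match 16.29.0.0/16 -> R5
16.29.142.111: longest match 16.29.0.0/16 -> R5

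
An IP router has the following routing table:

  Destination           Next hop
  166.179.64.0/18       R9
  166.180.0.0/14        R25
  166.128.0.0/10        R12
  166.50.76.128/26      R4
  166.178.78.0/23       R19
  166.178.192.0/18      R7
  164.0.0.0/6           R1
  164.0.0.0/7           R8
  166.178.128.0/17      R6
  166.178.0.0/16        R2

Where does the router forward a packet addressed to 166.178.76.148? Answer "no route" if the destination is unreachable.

R2

Routes whose prefix contains 166.178.76.148:
  164.0.0.0/6 (164.0.0.0 - 167.255.255.255) -> R1
  166.128.0.0/10 (166.128.0.0 - 166.191.255.255) -> R12
  166.178.0.0/16 (166.178.0.0 - 166.178.255.255) -> R2
More-specific entries that do NOT match:
  166.50.76.128/26 (166.50.76.128 - 166.50.76.191) does not contain 166.178.76.148
  166.178.78.0/23 (166.178.78.0 - 166.178.79.255) does not contain 166.178.76.148
  166.179.64.0/18 (166.179.64.0 - 166.179.127.255) does not contain 166.178.76.148
  166.178.192.0/18 (166.178.192.0 - 166.178.255.255) does not contain 166.178.76.148
  166.178.128.0/17 (166.178.128.0 - 166.178.255.255) does not contain 166.178.76.148
Longest matching prefix is /16 -> next hop R2.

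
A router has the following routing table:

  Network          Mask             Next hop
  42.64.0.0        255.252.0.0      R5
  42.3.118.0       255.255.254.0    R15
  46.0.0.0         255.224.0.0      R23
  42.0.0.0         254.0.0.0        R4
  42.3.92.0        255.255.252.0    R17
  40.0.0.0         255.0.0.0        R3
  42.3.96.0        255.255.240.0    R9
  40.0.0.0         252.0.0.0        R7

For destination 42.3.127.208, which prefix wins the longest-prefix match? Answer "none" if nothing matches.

Entries matching 42.3.127.208:
  40.0.0.0/6 (40.0.0.0 - 43.255.255.255)
  42.0.0.0/7 (42.0.0.0 - 43.255.255.255)
Most specific is 42.0.0.0/7.

42.0.0.0/7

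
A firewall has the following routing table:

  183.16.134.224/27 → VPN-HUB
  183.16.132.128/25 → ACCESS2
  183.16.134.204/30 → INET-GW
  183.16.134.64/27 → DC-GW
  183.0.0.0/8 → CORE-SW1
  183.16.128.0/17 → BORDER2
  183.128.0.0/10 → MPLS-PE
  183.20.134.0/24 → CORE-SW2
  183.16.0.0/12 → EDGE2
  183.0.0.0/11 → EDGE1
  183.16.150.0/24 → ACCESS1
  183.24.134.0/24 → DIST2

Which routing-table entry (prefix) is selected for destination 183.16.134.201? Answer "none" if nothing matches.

183.16.128.0/17

Entries matching 183.16.134.201:
  183.0.0.0/8 (183.0.0.0 - 183.255.255.255)
  183.0.0.0/11 (183.0.0.0 - 183.31.255.255)
  183.16.0.0/12 (183.16.0.0 - 183.31.255.255)
  183.16.128.0/17 (183.16.128.0 - 183.16.255.255)
Most specific is 183.16.128.0/17.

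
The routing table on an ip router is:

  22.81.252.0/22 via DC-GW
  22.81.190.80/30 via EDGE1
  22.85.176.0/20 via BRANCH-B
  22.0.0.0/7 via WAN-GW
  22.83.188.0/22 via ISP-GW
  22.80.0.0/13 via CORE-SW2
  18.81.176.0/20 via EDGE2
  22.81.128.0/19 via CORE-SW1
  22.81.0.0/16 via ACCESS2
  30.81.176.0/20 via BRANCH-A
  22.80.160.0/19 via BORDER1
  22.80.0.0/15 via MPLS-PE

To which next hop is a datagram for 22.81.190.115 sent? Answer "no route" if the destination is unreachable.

ACCESS2

Routes whose prefix contains 22.81.190.115:
  22.0.0.0/7 (22.0.0.0 - 23.255.255.255) -> WAN-GW
  22.80.0.0/13 (22.80.0.0 - 22.87.255.255) -> CORE-SW2
  22.80.0.0/15 (22.80.0.0 - 22.81.255.255) -> MPLS-PE
  22.81.0.0/16 (22.81.0.0 - 22.81.255.255) -> ACCESS2
More-specific entries that do NOT match:
  22.81.190.80/30 (22.81.190.80 - 22.81.190.83) does not contain 22.81.190.115
  22.81.252.0/22 (22.81.252.0 - 22.81.255.255) does not contain 22.81.190.115
  22.83.188.0/22 (22.83.188.0 - 22.83.191.255) does not contain 22.81.190.115
  22.85.176.0/20 (22.85.176.0 - 22.85.191.255) does not contain 22.81.190.115
  18.81.176.0/20 (18.81.176.0 - 18.81.191.255) does not contain 22.81.190.115
  30.81.176.0/20 (30.81.176.0 - 30.81.191.255) does not contain 22.81.190.115
  22.81.128.0/19 (22.81.128.0 - 22.81.159.255) does not contain 22.81.190.115
  22.80.160.0/19 (22.80.160.0 - 22.80.191.255) does not contain 22.81.190.115
Longest matching prefix is /16 -> next hop ACCESS2.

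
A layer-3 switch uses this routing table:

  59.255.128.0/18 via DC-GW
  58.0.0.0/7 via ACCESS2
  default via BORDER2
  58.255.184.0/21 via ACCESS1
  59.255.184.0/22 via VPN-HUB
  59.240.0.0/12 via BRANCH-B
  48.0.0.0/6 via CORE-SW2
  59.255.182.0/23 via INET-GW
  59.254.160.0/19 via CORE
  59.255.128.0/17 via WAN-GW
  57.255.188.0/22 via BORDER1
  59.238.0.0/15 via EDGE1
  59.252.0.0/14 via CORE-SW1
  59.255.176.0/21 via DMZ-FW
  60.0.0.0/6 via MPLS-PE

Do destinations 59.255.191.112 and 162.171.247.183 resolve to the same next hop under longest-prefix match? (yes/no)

59.255.191.112: longest match 59.255.128.0/18 -> DC-GW
162.171.247.183: longest match 0.0.0.0/0 -> BORDER2

no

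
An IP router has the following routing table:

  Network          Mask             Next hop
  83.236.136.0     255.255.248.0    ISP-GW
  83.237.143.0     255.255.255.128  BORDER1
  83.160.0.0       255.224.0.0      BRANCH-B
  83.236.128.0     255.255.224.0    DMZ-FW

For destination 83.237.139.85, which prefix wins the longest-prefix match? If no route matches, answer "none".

none

83.237.139.85 is outside every listed prefix and there is no default route.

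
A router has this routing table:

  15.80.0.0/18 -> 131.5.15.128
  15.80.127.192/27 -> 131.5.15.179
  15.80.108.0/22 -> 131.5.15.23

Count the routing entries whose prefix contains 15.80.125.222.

No listed prefix contains 15.80.125.222.
Total matching entries: 0.

0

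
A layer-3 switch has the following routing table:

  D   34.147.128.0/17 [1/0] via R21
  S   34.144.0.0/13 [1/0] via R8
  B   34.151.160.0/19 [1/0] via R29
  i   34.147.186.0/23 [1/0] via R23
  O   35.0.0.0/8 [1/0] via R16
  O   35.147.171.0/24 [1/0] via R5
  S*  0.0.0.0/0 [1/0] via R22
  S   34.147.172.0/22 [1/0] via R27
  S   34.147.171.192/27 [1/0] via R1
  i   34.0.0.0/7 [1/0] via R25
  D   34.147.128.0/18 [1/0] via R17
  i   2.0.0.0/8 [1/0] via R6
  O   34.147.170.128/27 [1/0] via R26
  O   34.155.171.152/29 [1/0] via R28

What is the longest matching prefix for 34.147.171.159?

34.147.128.0/18

Entries matching 34.147.171.159:
  0.0.0.0/0 (default, matches everything)
  34.0.0.0/7 (34.0.0.0 - 35.255.255.255)
  34.144.0.0/13 (34.144.0.0 - 34.151.255.255)
  34.147.128.0/17 (34.147.128.0 - 34.147.255.255)
  34.147.128.0/18 (34.147.128.0 - 34.147.191.255)
Most specific is 34.147.128.0/18.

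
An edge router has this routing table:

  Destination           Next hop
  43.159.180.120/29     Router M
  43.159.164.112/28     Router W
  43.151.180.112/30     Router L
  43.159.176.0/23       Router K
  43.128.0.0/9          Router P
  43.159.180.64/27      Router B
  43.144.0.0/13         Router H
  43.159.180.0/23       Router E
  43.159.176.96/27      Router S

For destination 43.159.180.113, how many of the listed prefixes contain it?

2

Prefixes containing 43.159.180.113:
  43.128.0.0/9 (43.128.0.0 - 43.255.255.255)
  43.159.180.0/23 (43.159.180.0 - 43.159.181.255)
Total matching entries: 2.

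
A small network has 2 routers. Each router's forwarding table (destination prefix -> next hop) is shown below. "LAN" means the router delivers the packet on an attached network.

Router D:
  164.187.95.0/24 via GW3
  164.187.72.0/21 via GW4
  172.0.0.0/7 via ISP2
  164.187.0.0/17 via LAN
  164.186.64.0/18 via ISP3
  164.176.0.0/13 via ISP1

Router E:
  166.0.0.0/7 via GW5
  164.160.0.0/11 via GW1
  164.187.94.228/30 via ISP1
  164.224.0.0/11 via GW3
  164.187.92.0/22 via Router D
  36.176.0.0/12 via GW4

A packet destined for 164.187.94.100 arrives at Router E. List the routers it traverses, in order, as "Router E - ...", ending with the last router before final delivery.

Router E - Router D

At Router E: longest match for 164.187.94.100 is 164.187.92.0/22 -> Router D
At Router D: longest match for 164.187.94.100 is 164.187.0.0/17 -> LAN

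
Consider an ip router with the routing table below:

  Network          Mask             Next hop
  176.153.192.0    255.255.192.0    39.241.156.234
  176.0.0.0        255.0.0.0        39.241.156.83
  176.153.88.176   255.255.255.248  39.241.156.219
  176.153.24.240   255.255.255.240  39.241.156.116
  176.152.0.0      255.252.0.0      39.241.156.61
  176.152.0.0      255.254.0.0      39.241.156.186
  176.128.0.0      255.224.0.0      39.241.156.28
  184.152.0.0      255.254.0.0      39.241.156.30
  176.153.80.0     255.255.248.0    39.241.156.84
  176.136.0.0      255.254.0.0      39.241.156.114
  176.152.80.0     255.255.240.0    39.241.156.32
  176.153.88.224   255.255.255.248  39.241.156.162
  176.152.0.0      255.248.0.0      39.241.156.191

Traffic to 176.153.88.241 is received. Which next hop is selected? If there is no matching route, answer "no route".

Routes whose prefix contains 176.153.88.241:
  176.0.0.0/8 (176.0.0.0 - 176.255.255.255) -> 39.241.156.83
  176.128.0.0/11 (176.128.0.0 - 176.159.255.255) -> 39.241.156.28
  176.152.0.0/13 (176.152.0.0 - 176.159.255.255) -> 39.241.156.191
  176.152.0.0/14 (176.152.0.0 - 176.155.255.255) -> 39.241.156.61
  176.152.0.0/15 (176.152.0.0 - 176.153.255.255) -> 39.241.156.186
More-specific entries that do NOT match:
  176.153.88.176/29 (176.153.88.176 - 176.153.88.183) does not contain 176.153.88.241
  176.153.88.224/29 (176.153.88.224 - 176.153.88.231) does not contain 176.153.88.241
  176.153.24.240/28 (176.153.24.240 - 176.153.24.255) does not contain 176.153.88.241
  176.153.80.0/21 (176.153.80.0 - 176.153.87.255) does not contain 176.153.88.241
  176.152.80.0/20 (176.152.80.0 - 176.152.95.255) does not contain 176.153.88.241
  176.153.192.0/18 (176.153.192.0 - 176.153.255.255) does not contain 176.153.88.241
Longest matching prefix is /15 -> next hop 39.241.156.186.

39.241.156.186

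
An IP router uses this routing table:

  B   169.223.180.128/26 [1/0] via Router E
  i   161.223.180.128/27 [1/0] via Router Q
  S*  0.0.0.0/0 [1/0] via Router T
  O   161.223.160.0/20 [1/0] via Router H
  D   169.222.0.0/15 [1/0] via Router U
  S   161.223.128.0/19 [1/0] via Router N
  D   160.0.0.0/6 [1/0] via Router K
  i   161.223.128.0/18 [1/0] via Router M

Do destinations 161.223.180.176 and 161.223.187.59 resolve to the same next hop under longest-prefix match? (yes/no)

161.223.180.176: longest match 161.223.128.0/18 -> Router M
161.223.187.59: longest match 161.223.128.0/18 -> Router M

yes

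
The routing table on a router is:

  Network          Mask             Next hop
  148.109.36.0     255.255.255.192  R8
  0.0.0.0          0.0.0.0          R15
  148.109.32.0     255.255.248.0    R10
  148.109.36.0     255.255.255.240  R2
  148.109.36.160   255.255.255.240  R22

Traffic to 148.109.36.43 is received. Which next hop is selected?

Routes whose prefix contains 148.109.36.43:
  0.0.0.0/0 (default, matches everything) -> R15
  148.109.32.0/21 (148.109.32.0 - 148.109.39.255) -> R10
  148.109.36.0/26 (148.109.36.0 - 148.109.36.63) -> R8
More-specific entries that do NOT match:
  148.109.36.0/28 (148.109.36.0 - 148.109.36.15) does not contain 148.109.36.43
  148.109.36.160/28 (148.109.36.160 - 148.109.36.175) does not contain 148.109.36.43
Longest matching prefix is /26 -> next hop R8.

R8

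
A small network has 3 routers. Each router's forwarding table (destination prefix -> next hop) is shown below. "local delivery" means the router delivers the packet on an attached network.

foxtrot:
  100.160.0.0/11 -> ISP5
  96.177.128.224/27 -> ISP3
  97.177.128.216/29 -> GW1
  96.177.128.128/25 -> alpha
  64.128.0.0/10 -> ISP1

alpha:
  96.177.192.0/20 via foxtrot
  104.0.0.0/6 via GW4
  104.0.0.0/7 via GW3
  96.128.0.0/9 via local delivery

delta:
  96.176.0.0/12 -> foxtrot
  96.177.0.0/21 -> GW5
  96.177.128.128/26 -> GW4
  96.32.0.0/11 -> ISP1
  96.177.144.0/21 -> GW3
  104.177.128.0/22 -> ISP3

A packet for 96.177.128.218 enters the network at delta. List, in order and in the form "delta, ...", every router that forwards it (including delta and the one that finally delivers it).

At delta: longest match for 96.177.128.218 is 96.176.0.0/12 -> foxtrot
At foxtrot: longest match for 96.177.128.218 is 96.177.128.128/25 -> alpha
At alpha: longest match for 96.177.128.218 is 96.128.0.0/9 -> local delivery

delta, foxtrot, alpha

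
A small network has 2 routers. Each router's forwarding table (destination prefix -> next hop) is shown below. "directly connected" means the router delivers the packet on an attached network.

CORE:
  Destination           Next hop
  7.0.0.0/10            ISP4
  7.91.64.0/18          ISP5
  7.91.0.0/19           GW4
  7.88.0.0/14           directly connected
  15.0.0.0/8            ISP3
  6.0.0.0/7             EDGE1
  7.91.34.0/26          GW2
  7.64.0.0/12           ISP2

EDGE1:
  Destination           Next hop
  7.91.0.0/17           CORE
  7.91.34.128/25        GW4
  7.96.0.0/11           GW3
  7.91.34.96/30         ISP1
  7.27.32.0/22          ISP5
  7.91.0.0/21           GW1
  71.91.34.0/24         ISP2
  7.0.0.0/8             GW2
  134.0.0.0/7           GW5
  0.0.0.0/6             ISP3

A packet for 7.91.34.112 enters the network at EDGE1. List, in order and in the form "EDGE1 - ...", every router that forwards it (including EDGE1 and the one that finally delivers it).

EDGE1 - CORE

At EDGE1: longest match for 7.91.34.112 is 7.91.0.0/17 -> CORE
At CORE: longest match for 7.91.34.112 is 7.88.0.0/14 -> directly connected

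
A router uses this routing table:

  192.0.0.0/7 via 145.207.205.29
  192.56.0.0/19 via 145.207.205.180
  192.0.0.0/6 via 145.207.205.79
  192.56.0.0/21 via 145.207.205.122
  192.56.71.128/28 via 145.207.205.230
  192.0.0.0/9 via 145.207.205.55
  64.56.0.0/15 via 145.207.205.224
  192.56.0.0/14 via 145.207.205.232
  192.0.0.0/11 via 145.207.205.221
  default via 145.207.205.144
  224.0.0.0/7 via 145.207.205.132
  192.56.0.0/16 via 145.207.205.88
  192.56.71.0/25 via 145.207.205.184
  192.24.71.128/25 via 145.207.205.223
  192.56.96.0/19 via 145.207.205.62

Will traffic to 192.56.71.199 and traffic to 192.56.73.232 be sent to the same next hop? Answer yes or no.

yes

192.56.71.199: longest match 192.56.0.0/16 -> 145.207.205.88
192.56.73.232: longest match 192.56.0.0/16 -> 145.207.205.88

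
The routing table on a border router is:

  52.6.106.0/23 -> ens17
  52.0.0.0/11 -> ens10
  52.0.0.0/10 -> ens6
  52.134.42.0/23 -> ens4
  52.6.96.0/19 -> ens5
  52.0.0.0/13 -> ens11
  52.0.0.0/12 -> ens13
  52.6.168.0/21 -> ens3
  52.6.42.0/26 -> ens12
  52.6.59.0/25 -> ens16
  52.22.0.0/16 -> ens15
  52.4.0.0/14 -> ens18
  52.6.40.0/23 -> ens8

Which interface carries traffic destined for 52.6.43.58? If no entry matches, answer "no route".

ens18

Routes whose prefix contains 52.6.43.58:
  52.0.0.0/10 (52.0.0.0 - 52.63.255.255) -> ens6
  52.0.0.0/11 (52.0.0.0 - 52.31.255.255) -> ens10
  52.0.0.0/12 (52.0.0.0 - 52.15.255.255) -> ens13
  52.0.0.0/13 (52.0.0.0 - 52.7.255.255) -> ens11
  52.4.0.0/14 (52.4.0.0 - 52.7.255.255) -> ens18
More-specific entries that do NOT match:
  52.6.42.0/26 (52.6.42.0 - 52.6.42.63) does not contain 52.6.43.58
  52.6.59.0/25 (52.6.59.0 - 52.6.59.127) does not contain 52.6.43.58
  52.6.106.0/23 (52.6.106.0 - 52.6.107.255) does not contain 52.6.43.58
  52.134.42.0/23 (52.134.42.0 - 52.134.43.255) does not contain 52.6.43.58
  52.6.40.0/23 (52.6.40.0 - 52.6.41.255) does not contain 52.6.43.58
  52.6.168.0/21 (52.6.168.0 - 52.6.175.255) does not contain 52.6.43.58
  52.6.96.0/19 (52.6.96.0 - 52.6.127.255) does not contain 52.6.43.58
  52.22.0.0/16 (52.22.0.0 - 52.22.255.255) does not contain 52.6.43.58
Longest matching prefix is /14 -> interface ens18.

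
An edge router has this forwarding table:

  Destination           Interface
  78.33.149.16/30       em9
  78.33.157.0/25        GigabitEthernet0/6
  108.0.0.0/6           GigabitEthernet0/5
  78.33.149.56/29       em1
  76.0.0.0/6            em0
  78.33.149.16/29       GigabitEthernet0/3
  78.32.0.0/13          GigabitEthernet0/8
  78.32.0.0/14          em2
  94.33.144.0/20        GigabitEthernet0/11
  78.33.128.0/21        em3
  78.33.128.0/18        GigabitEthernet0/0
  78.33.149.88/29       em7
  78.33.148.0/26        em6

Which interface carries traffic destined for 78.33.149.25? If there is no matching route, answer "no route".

GigabitEthernet0/0

Routes whose prefix contains 78.33.149.25:
  76.0.0.0/6 (76.0.0.0 - 79.255.255.255) -> em0
  78.32.0.0/13 (78.32.0.0 - 78.39.255.255) -> GigabitEthernet0/8
  78.32.0.0/14 (78.32.0.0 - 78.35.255.255) -> em2
  78.33.128.0/18 (78.33.128.0 - 78.33.191.255) -> GigabitEthernet0/0
More-specific entries that do NOT match:
  78.33.149.16/30 (78.33.149.16 - 78.33.149.19) does not contain 78.33.149.25
  78.33.149.56/29 (78.33.149.56 - 78.33.149.63) does not contain 78.33.149.25
  78.33.149.16/29 (78.33.149.16 - 78.33.149.23) does not contain 78.33.149.25
  78.33.149.88/29 (78.33.149.88 - 78.33.149.95) does not contain 78.33.149.25
  78.33.148.0/26 (78.33.148.0 - 78.33.148.63) does not contain 78.33.149.25
  78.33.157.0/25 (78.33.157.0 - 78.33.157.127) does not contain 78.33.149.25
  78.33.128.0/21 (78.33.128.0 - 78.33.135.255) does not contain 78.33.149.25
  94.33.144.0/20 (94.33.144.0 - 94.33.159.255) does not contain 78.33.149.25
Longest matching prefix is /18 -> interface GigabitEthernet0/0.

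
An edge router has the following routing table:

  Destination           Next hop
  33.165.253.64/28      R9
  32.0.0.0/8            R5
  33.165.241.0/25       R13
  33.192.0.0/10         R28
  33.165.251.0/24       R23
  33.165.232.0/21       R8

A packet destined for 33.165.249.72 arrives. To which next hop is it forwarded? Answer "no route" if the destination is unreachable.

No entry's prefix contains 33.165.249.72; there is no default route.

no route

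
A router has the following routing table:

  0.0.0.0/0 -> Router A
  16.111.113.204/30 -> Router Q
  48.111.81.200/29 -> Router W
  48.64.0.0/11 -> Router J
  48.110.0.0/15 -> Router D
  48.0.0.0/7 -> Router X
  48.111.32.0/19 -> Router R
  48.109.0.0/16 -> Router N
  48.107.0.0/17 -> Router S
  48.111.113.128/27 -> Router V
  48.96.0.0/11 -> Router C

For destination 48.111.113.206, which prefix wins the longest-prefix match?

Entries matching 48.111.113.206:
  0.0.0.0/0 (default, matches everything)
  48.0.0.0/7 (48.0.0.0 - 49.255.255.255)
  48.96.0.0/11 (48.96.0.0 - 48.127.255.255)
  48.110.0.0/15 (48.110.0.0 - 48.111.255.255)
Most specific is 48.110.0.0/15.

48.110.0.0/15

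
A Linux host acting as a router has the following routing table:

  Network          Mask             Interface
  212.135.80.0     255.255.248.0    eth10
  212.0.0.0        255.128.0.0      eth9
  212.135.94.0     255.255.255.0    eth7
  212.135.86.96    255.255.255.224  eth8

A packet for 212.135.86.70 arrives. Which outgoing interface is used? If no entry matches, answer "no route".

eth10

Routes whose prefix contains 212.135.86.70:
  212.135.80.0/21 (212.135.80.0 - 212.135.87.255) -> eth10
More-specific entries that do NOT match:
  212.135.86.96/27 (212.135.86.96 - 212.135.86.127) does not contain 212.135.86.70
  212.135.94.0/24 (212.135.94.0 - 212.135.94.255) does not contain 212.135.86.70
Longest matching prefix is /21 -> interface eth10.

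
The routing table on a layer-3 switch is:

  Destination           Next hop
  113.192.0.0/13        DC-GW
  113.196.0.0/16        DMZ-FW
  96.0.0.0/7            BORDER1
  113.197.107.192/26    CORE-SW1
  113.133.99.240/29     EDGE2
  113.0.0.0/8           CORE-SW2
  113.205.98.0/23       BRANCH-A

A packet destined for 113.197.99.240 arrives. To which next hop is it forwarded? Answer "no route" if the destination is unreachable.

DC-GW

Routes whose prefix contains 113.197.99.240:
  113.0.0.0/8 (113.0.0.0 - 113.255.255.255) -> CORE-SW2
  113.192.0.0/13 (113.192.0.0 - 113.199.255.255) -> DC-GW
More-specific entries that do NOT match:
  113.133.99.240/29 (113.133.99.240 - 113.133.99.247) does not contain 113.197.99.240
  113.197.107.192/26 (113.197.107.192 - 113.197.107.255) does not contain 113.197.99.240
  113.205.98.0/23 (113.205.98.0 - 113.205.99.255) does not contain 113.197.99.240
  113.196.0.0/16 (113.196.0.0 - 113.196.255.255) does not contain 113.197.99.240
Longest matching prefix is /13 -> next hop DC-GW.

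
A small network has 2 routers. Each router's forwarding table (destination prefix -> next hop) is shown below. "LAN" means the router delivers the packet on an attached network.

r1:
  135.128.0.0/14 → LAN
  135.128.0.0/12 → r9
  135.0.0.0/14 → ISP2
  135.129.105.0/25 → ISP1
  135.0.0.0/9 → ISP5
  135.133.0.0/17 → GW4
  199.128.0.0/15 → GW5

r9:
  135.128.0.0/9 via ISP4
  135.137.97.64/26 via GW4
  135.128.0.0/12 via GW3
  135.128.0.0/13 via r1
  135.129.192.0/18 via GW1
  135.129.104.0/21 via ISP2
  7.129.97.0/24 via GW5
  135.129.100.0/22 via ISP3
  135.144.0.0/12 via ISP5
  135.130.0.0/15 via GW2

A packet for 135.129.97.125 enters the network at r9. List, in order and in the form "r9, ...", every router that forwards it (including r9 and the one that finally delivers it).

At r9: longest match for 135.129.97.125 is 135.128.0.0/13 -> r1
At r1: longest match for 135.129.97.125 is 135.128.0.0/14 -> LAN

r9, r1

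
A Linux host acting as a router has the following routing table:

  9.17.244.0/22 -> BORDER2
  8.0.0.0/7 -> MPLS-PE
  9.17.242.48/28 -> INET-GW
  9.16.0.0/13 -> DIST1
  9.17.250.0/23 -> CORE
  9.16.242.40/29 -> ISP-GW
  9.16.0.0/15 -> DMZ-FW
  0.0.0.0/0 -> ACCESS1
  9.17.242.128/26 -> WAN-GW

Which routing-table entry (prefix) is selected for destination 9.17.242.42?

Entries matching 9.17.242.42:
  0.0.0.0/0 (default, matches everything)
  8.0.0.0/7 (8.0.0.0 - 9.255.255.255)
  9.16.0.0/13 (9.16.0.0 - 9.23.255.255)
  9.16.0.0/15 (9.16.0.0 - 9.17.255.255)
Most specific is 9.16.0.0/15.

9.16.0.0/15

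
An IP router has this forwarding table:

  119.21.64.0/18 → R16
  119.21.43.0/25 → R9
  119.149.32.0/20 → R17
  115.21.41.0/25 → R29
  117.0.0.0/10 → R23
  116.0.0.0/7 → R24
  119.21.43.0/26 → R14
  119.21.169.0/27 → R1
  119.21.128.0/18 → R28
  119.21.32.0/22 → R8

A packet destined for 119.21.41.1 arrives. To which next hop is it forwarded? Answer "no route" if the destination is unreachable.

No entry's prefix contains 119.21.41.1; there is no default route.

no route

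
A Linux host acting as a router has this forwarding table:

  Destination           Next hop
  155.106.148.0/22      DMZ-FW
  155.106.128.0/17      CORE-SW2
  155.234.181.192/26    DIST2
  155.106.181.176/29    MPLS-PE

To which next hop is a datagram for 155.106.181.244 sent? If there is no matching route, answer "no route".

Routes whose prefix contains 155.106.181.244:
  155.106.128.0/17 (155.106.128.0 - 155.106.255.255) -> CORE-SW2
More-specific entries that do NOT match:
  155.106.181.176/29 (155.106.181.176 - 155.106.181.183) does not contain 155.106.181.244
  155.234.181.192/26 (155.234.181.192 - 155.234.181.255) does not contain 155.106.181.244
  155.106.148.0/22 (155.106.148.0 - 155.106.151.255) does not contain 155.106.181.244
Longest matching prefix is /17 -> next hop CORE-SW2.

CORE-SW2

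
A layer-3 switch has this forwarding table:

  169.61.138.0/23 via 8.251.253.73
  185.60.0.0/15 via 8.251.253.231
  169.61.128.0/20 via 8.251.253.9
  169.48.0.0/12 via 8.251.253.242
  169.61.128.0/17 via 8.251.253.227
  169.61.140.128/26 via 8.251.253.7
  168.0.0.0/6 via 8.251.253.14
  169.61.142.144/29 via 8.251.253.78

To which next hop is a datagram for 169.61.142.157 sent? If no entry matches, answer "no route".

8.251.253.9

Routes whose prefix contains 169.61.142.157:
  168.0.0.0/6 (168.0.0.0 - 171.255.255.255) -> 8.251.253.14
  169.48.0.0/12 (169.48.0.0 - 169.63.255.255) -> 8.251.253.242
  169.61.128.0/17 (169.61.128.0 - 169.61.255.255) -> 8.251.253.227
  169.61.128.0/20 (169.61.128.0 - 169.61.143.255) -> 8.251.253.9
More-specific entries that do NOT match:
  169.61.142.144/29 (169.61.142.144 - 169.61.142.151) does not contain 169.61.142.157
  169.61.140.128/26 (169.61.140.128 - 169.61.140.191) does not contain 169.61.142.157
  169.61.138.0/23 (169.61.138.0 - 169.61.139.255) does not contain 169.61.142.157
Longest matching prefix is /20 -> next hop 8.251.253.9.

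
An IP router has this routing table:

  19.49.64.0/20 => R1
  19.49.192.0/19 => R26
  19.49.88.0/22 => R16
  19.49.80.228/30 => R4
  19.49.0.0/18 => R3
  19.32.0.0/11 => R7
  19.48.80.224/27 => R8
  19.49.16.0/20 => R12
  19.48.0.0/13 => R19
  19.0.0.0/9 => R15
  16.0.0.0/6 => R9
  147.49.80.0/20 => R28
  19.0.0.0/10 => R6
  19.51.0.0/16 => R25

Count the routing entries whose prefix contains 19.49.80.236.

Prefixes containing 19.49.80.236:
  16.0.0.0/6 (16.0.0.0 - 19.255.255.255)
  19.0.0.0/9 (19.0.0.0 - 19.127.255.255)
  19.0.0.0/10 (19.0.0.0 - 19.63.255.255)
  19.32.0.0/11 (19.32.0.0 - 19.63.255.255)
  19.48.0.0/13 (19.48.0.0 - 19.55.255.255)
Total matching entries: 5.

5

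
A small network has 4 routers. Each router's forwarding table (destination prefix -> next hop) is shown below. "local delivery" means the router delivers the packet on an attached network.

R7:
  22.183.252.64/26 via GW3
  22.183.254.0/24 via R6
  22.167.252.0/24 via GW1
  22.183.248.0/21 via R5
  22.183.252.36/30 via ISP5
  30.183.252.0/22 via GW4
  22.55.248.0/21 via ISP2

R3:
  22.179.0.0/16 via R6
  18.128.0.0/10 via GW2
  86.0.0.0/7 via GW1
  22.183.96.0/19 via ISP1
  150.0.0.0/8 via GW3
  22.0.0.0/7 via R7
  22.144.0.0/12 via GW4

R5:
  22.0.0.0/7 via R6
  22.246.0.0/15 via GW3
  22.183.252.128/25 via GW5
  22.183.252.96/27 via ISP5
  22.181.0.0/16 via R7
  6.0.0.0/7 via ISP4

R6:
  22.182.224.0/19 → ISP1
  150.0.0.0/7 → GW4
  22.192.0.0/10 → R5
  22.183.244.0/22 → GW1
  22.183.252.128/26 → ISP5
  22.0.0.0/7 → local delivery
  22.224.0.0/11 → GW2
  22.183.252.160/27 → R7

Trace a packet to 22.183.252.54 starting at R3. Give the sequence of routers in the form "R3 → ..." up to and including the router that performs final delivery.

At R3: longest match for 22.183.252.54 is 22.0.0.0/7 -> R7
At R7: longest match for 22.183.252.54 is 22.183.248.0/21 -> R5
At R5: longest match for 22.183.252.54 is 22.0.0.0/7 -> R6
At R6: longest match for 22.183.252.54 is 22.0.0.0/7 -> local delivery

R3 → R7 → R5 → R6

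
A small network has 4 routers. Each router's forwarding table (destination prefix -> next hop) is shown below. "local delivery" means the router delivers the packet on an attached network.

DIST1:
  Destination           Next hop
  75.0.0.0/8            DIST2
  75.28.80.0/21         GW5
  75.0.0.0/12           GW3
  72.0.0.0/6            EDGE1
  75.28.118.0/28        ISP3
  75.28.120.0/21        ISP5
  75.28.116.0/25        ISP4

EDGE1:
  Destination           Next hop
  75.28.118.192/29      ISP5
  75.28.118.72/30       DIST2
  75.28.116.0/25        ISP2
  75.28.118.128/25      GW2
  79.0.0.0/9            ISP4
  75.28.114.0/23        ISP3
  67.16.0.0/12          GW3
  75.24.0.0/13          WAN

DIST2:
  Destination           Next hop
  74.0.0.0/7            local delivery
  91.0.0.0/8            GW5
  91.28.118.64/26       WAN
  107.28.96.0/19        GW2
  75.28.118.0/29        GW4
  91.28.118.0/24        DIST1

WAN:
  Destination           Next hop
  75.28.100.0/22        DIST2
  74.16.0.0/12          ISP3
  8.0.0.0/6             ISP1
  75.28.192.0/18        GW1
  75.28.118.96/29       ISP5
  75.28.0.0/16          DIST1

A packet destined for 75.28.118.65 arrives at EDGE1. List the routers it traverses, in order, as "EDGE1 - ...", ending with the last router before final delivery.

EDGE1 - WAN - DIST1 - DIST2

At EDGE1: longest match for 75.28.118.65 is 75.24.0.0/13 -> WAN
At WAN: longest match for 75.28.118.65 is 75.28.0.0/16 -> DIST1
At DIST1: longest match for 75.28.118.65 is 75.0.0.0/8 -> DIST2
At DIST2: longest match for 75.28.118.65 is 74.0.0.0/7 -> local delivery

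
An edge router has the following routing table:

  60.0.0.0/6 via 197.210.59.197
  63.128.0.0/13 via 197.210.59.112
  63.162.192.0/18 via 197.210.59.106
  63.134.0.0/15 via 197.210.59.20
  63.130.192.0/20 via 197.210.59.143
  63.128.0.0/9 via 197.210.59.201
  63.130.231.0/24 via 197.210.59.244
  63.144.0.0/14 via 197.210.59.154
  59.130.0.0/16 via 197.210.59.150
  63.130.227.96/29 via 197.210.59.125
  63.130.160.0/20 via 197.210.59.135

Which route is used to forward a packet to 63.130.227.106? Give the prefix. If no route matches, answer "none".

Entries matching 63.130.227.106:
  60.0.0.0/6 (60.0.0.0 - 63.255.255.255)
  63.128.0.0/9 (63.128.0.0 - 63.255.255.255)
  63.128.0.0/13 (63.128.0.0 - 63.135.255.255)
Most specific is 63.128.0.0/13.

63.128.0.0/13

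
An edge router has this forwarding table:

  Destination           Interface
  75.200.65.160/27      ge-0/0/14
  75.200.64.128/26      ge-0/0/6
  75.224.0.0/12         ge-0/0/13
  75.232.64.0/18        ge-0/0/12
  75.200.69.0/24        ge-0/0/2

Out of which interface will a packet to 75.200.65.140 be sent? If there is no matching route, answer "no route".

no route

No entry's prefix contains 75.200.65.140; there is no default route.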